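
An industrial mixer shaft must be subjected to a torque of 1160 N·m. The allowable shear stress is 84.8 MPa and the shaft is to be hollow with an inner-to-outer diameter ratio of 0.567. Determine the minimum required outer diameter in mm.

For a hollow shaft with d_i/d_o = 0.567: τ_max = 16T/(π d_o³ (1−k⁴)), so d_o = [16T/(π τ_allow (1−k⁴))]^(1/3) = [16·1160/(π·8.48×10^7·0.8966)]^(1/3) = 0.04267 m.

42.7 mm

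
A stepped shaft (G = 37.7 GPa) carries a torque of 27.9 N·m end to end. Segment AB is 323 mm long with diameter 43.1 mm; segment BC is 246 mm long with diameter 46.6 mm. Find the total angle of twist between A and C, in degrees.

0.0630°

J_AB = π(0.0431)⁴/32 = 3.39×10^-7 m⁴; J_BC = π(0.0466)⁴/32 = 4.63×10^-7 m⁴.
θ = (T/G)·Σ L_i/J_i = (27.90/37.7×10⁹)·(0.323/3.39×10^-7 + 0.246/4.63×10^-7) = 1.099×10^-3 rad.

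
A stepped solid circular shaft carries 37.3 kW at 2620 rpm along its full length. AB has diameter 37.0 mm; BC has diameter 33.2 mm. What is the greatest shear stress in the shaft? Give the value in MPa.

18.9 MPa

ω = 2π·2620/60 = 274.4 rad/s, so T = P/ω = 37.3×10³ / 274.4 = 135.9 N·m.
Under the same torque, τ_max = 16T/(πd³) is largest where d is smallest — segment BC (d = 33.2 mm).
τ_max = 16·135.9/(π·(0.0332)³) = 1.892×10^7 Pa.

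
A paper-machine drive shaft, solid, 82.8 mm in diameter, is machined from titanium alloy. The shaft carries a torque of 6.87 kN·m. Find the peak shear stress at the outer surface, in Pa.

6.16e7 Pa

J = πd⁴/32 = π(0.0828)⁴/32 = 4.614×10^-6 m⁴.
τ_max = T·r/J = 6870 × 0.0414 / 4.614×10^-6 = 6.164×10^7 Pa.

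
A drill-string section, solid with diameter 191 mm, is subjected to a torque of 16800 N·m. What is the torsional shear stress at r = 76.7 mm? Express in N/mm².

J = πd⁴/32 = π(0.191)⁴/32 = 1.307×10^-4 m⁴.
Shear stress varies linearly with radius: τ = T·r/J = 16800 × 0.0767 / 1.307×10^-4 = 9.862×10^6 Pa.

9.86 N/mm²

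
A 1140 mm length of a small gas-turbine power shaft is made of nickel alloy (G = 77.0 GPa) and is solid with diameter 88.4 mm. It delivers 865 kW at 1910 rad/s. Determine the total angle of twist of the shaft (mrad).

ω = 1910 rad/s, so T = P/ω = 865×10³ / 1910 = 452.9 N·m.
J = πd⁴/32 = π(0.0884)⁴/32 = 5.995×10^-6 m⁴.
θ = T·L/(G·J) = 452.9 × 1.14 / (77.0×10⁹ × 5.995×10^-6) = 1.118×10^-3 rad.

1.12 mrad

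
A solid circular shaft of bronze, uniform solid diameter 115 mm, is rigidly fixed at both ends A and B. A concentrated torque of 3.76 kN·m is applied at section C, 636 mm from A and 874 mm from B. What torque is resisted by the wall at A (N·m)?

With uniform GJ and both ends fixed, compatibility θ_AC = θ_CB gives T_A·a = T_B·b, together with T_A + T_B = T₀.
T_A = T₀·b/(a+b) = 3760·874/1510 = 2176 N·m; T_B = 1584 N·m.

2180 N·m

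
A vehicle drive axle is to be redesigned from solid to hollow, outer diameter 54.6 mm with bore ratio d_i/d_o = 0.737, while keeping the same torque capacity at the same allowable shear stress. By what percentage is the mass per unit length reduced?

42.3 %

Equal τ_max and T ⇒ the solid shaft needs d_s³ = d_o³(1−k⁴), so d_s = 54.6·(1−0.737⁴)^(1/3) = 48.59 mm.
Area ratio A_h/A_s = d_o²(1−k²)/d_s² = (1−k²)/(1−k⁴)^(2/3) = 0.5767.
Mass saving = 1 − 0.5767 = 42.3 %.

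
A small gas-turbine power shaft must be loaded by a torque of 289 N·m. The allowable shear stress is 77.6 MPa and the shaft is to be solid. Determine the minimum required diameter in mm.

26.7 mm

For a solid shaft τ_max = 16T/(πd³), so d = (16T/(π τ_allow))^(1/3) = (16·289.0/(π·7.76×10^7))^(1/3) = 0.02667 m.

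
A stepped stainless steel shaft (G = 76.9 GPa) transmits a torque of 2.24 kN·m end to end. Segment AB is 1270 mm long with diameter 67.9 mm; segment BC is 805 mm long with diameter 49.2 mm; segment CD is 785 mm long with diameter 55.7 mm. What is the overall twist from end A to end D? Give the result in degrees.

4.74°

J_AB = π(0.0679)⁴/32 = 2.09×10^-6 m⁴; J_BC = π(0.0492)⁴/32 = 5.75×10^-7 m⁴; J_CD = π(0.0557)⁴/32 = 9.45×10^-7 m⁴.
θ = (T/G)·Σ L_i/J_i = (2240/76.9×10⁹)·(1.27/2.09×10^-6 + 0.805/5.75×10^-7 + 0.785/9.45×10^-7) = 0.08269 rad.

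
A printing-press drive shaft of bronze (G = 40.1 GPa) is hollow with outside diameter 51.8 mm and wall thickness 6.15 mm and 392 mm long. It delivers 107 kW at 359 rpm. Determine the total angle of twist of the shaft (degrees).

3.41°

ω = 2π·359/60 = 37.59 rad/s, so T = P/ω = 107×10³ / 37.59 = 2846 N·m.
J = π(d_o⁴ − d_i⁴)/32 = π(0.0518⁴ − 0.0395⁴)/32 = 4.678×10^-7 m⁴.
θ = T·L/(G·J) = 2846 × 0.392 / (40.1×10⁹ × 4.678×10^-7) = 0.05947 rad.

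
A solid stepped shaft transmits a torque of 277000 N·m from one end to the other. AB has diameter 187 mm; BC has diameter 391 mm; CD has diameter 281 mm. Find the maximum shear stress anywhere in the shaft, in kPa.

216000 kPa

Under the same torque, τ_max = 16T/(πd³) is largest where d is smallest — segment AB (d = 187 mm).
τ_max = 16·277000/(π·(0.187)³) = 2.157×10^8 Pa.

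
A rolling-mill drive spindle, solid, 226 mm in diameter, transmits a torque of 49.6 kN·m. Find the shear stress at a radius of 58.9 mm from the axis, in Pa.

J = πd⁴/32 = π(0.226)⁴/32 = 2.561×10^-4 m⁴.
Shear stress varies linearly with radius: τ = T·r/J = 49600 × 0.0589 / 2.561×10^-4 = 1.141×10^7 Pa.

1.14e7 Pa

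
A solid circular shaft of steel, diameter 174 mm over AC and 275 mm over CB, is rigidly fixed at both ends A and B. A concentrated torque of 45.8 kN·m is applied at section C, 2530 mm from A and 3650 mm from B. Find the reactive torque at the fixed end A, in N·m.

8600 N·m

Compatibility: T_A·a/J_AC = T_B·b/J_CB with T_A + T_B = T₀.
J_AC = 9.00×10^-5 m⁴, J_CB = 5.61×10^-4 m⁴, so T_A = T₀·(J_AC/a)/((J_AC/a)+(J_CB/b)) = 8601 N·m, T_B = 37200 N·m.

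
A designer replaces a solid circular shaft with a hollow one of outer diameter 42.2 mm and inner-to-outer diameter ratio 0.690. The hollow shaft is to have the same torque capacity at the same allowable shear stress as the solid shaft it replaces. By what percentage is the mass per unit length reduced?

Equal τ_max and T ⇒ the solid shaft needs d_s³ = d_o³(1−k⁴), so d_s = 42.2·(1−0.690⁴)^(1/3) = 38.73 mm.
Area ratio A_h/A_s = d_o²(1−k²)/d_s² = (1−k²)/(1−k⁴)^(2/3) = 0.6218.
Mass saving = 1 − 0.6218 = 37.8 %.

37.8 %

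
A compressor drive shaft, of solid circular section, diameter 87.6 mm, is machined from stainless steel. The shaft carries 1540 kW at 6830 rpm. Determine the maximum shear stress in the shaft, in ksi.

ω = 2π·6830/60 = 715.2 rad/s, so T = P/ω = 1540×10³ / 715.2 = 2153 N·m.
J = πd⁴/32 = π(0.0876)⁴/32 = 5.781×10^-6 m⁴.
τ_max = T·r/J = 2153 × 0.0438 / 5.781×10^-6 = 1.631×10^7 Pa.

2.37 ksi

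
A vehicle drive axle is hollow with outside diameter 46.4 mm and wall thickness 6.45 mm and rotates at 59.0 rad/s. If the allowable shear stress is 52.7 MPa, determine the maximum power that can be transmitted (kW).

J = π(d_o⁴ − d_i⁴)/32 = π(0.0464⁴ − 0.0335⁴)/32 = 3.314×10^-7 m⁴.
T_max = τ_allow·J/r = 5.27×10^7 × 3.314×10^-7 / 0.0232 = 752.8 N·m.
ω = 59.0 rad/s, so P_max = T_max·ω = 4.442×10^4 W.

44.4 kW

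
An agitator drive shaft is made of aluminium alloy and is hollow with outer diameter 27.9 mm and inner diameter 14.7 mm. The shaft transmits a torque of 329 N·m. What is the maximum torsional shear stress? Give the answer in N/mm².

J = π(d_o⁴ − d_i⁴)/32 = π(0.0279⁴ − 0.0147⁴)/32 = 5.490×10^-8 m⁴.
τ_max = T·r/J = 329.0 × 0.0139 / 5.490×10^-8 = 8.360×10^7 Pa.

83.6 N/mm²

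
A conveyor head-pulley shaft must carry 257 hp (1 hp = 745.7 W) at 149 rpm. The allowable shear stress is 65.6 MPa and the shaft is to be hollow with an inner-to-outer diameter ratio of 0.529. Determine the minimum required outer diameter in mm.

ω = 2π·149/60 = 15.60 rad/s, so T = P/ω = 257×745.7 / 15.60 = 12280 N·m.
For a hollow shaft with d_i/d_o = 0.529: τ_max = 16T/(π d_o³ (1−k⁴)), so d_o = [16T/(π τ_allow (1−k⁴))]^(1/3) = [16·12280/(π·6.56×10^7·0.9217)]^(1/3) = 0.1011 m.

101 mm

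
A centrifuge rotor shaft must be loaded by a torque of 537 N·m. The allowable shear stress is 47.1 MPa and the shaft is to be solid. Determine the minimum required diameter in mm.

38.7 mm

For a solid shaft τ_max = 16T/(πd³), so d = (16T/(π τ_allow))^(1/3) = (16·537.0/(π·4.71×10^7))^(1/3) = 0.03872 m.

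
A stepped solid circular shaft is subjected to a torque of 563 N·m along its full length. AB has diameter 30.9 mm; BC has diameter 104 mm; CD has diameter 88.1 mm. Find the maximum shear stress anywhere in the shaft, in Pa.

Under the same torque, τ_max = 16T/(πd³) is largest where d is smallest — segment AB (d = 30.9 mm).
τ_max = 16·563.0/(π·(0.0309)³) = 9.719×10^7 Pa.

9.72e7 Pa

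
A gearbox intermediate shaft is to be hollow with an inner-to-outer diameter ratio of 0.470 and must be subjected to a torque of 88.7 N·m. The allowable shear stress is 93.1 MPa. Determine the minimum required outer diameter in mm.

For a hollow shaft with d_i/d_o = 0.470: τ_max = 16T/(π d_o³ (1−k⁴)), so d_o = [16T/(π τ_allow (1−k⁴))]^(1/3) = [16·88.70/(π·9.31×10^7·0.9512)]^(1/3) = 0.01721 m.

17.2 mm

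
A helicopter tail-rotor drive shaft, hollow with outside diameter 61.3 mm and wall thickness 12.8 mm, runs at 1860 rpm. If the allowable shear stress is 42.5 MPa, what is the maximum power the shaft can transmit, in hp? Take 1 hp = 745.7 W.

J = π(d_o⁴ − d_i⁴)/32 = π(0.0613⁴ − 0.0357⁴)/32 = 1.227×10^-6 m⁴.
T_max = τ_allow·J/r = 4.25×10^7 × 1.227×10^-6 / 0.0307 = 1701 N·m.
ω = 2π·1860/60 = 194.8 rad/s, so P_max = T_max·ω = 3.313×10^5 W.

444 hp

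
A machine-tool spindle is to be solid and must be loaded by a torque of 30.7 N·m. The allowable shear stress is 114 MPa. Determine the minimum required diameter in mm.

For a solid shaft τ_max = 16T/(πd³), so d = (16T/(π τ_allow))^(1/3) = (16·30.70/(π·1.14×10^8))^(1/3) = 0.01111 m.

11.1 mm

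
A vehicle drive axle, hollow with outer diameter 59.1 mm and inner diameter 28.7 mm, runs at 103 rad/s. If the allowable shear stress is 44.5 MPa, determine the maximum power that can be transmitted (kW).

J = π(d_o⁴ − d_i⁴)/32 = π(0.0591⁴ − 0.0287⁴)/32 = 1.131×10^-6 m⁴.
T_max = τ_allow·J/r = 4.45×10^7 × 1.131×10^-6 / 0.0295 = 1703 N·m.
ω = 103 rad/s, so P_max = T_max·ω = 1.754×10^5 W.

175 kW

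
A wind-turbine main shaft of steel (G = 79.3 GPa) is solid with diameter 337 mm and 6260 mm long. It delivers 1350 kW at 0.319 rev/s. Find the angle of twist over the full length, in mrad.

42.0 mrad

ω = 2π·0.319 = 2.004 rad/s, so T = P/ω = 1350×10³ / 2.004 = 673500 N·m.
J = πd⁴/32 = π(0.337)⁴/32 = 1.266×10^-3 m⁴.
θ = T·L/(G·J) = 673500 × 6.26 / (79.3×10⁹ × 1.266×10^-3) = 0.04199 rad.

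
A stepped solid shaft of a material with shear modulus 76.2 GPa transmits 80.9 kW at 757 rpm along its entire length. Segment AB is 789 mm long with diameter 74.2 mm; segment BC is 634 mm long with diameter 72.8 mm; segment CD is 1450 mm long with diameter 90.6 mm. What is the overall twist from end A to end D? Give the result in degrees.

ω = 2π·757/60 = 79.27 rad/s, so T = P/ω = 80.9×10³ / 79.27 = 1021 N·m.
J_AB = π(0.0742)⁴/32 = 2.98×10^-6 m⁴; J_BC = π(0.0728)⁴/32 = 2.76×10^-6 m⁴; J_CD = π(0.0906)⁴/32 = 6.61×10^-6 m⁴.
θ = (T/G)·Σ L_i/J_i = (1021/76.2×10⁹)·(0.789/2.98×10^-6 + 0.634/2.76×10^-6 + 1.45/6.61×10^-6) = 9.566×10^-3 rad.

0.548°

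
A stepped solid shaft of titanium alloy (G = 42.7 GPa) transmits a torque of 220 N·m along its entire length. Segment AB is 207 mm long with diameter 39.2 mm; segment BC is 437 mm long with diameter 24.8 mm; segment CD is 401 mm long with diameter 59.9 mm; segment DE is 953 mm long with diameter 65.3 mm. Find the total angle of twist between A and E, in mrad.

69.6 mrad

J_AB = π(0.0392)⁴/32 = 2.32×10^-7 m⁴; J_BC = π(0.0248)⁴/32 = 3.71×10^-8 m⁴; J_CD = π(0.0599)⁴/32 = 1.26×10^-6 m⁴; J_DE = π(0.0653)⁴/32 = 1.79×10^-6 m⁴.
θ = (T/G)·Σ L_i/J_i = (220.0/42.7×10⁹)·(0.207/2.32×10^-7 + 0.437/3.71×10^-8 + 0.401/1.26×10^-6 + 0.953/1.79×10^-6) = 0.06961 rad.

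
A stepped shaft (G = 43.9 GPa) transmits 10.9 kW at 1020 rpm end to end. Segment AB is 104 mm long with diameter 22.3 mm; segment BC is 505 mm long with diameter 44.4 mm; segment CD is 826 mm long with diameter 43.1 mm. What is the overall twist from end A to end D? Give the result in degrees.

1.07°

ω = 2π·1020/60 = 106.8 rad/s, so T = P/ω = 10.9×10³ / 106.8 = 102.0 N·m.
J_AB = π(0.0223)⁴/32 = 2.43×10^-8 m⁴; J_BC = π(0.0444)⁴/32 = 3.82×10^-7 m⁴; J_CD = π(0.0431)⁴/32 = 3.39×10^-7 m⁴.
θ = (T/G)·Σ L_i/J_i = (102.0/43.9×10⁹)·(0.104/2.43×10^-8 + 0.505/3.82×10^-7 + 0.826/3.39×10^-7) = 0.01870 rad.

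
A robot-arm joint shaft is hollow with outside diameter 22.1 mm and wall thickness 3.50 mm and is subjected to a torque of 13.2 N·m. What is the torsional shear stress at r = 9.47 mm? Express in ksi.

J = π(d_o⁴ − d_i⁴)/32 = π(0.0221⁴ − 0.0151⁴)/32 = 1.832×10^-8 m⁴.
Shear stress varies linearly with radius: τ = T·r/J = 13.20 × 0.00947 / 1.832×10^-8 = 6.825×10^6 Pa.

0.990 ksi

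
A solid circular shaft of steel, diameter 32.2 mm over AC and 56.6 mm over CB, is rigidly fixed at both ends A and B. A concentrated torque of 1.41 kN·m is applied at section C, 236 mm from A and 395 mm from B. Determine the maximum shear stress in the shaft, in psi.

4890 psi

Compatibility: T_A·a/J_AC = T_B·b/J_CB with T_A + T_B = T₀.
J_AC = 1.06×10^-7 m⁴, J_CB = 1.01×10^-6 m⁴, so T_A = T₀·(J_AC/a)/((J_AC/a)+(J_CB/b)) = 210.3 N·m, T_B = 1200 N·m.
τ in each portion: τ_AC = 3.21×10^7 Pa, τ_CB = 3.37×10^7 Pa; maximum is in CB.
τ_max = T_CB·r/J = 1200·0.0283/1.01×10^-6 = 3.370×10^7 Pa.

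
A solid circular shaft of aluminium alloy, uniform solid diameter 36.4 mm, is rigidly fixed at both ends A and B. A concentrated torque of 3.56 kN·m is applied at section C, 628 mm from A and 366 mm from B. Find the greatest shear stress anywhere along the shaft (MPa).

With uniform GJ and both ends fixed, compatibility θ_AC = θ_CB gives T_A·a = T_B·b, together with T_A + T_B = T₀.
T_A = T₀·b/(a+b) = 3560·366/994.0 = 1311 N·m; T_B = 2249 N·m.
τ in each portion: τ_AC = 1.38×10^8 Pa, τ_CB = 2.38×10^8 Pa; maximum is in CB.
τ_max = T_CB·r/J = 2249·0.0182/1.72×10^-7 = 2.375×10^8 Pa.

238 MPa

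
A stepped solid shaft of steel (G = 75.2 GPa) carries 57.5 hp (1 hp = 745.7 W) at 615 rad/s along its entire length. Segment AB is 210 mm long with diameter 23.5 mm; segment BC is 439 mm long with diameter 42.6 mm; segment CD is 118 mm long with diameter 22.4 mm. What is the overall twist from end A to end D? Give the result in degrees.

ω = 615 rad/s, so T = P/ω = 57.5×745.7 / 615.0 = 69.72 N·m.
J_AB = π(0.0235)⁴/32 = 2.99×10^-8 m⁴; J_BC = π(0.0426)⁴/32 = 3.23×10^-7 m⁴; J_CD = π(0.0224)⁴/32 = 2.47×10^-8 m⁴.
θ = (T/G)·Σ L_i/J_i = (69.72/75.2×10⁹)·(0.210/2.99×10^-8 + 0.439/3.23×10^-7 + 0.118/2.47×10^-8) = 0.01219 rad.

0.698°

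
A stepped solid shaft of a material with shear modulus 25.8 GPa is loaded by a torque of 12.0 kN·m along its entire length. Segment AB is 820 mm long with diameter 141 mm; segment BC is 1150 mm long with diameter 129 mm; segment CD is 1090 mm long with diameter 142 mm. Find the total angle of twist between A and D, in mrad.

42.2 mrad

J_AB = π(0.141)⁴/32 = 3.88×10^-5 m⁴; J_BC = π(0.129)⁴/32 = 2.72×10^-5 m⁴; J_CD = π(0.142)⁴/32 = 3.99×10^-5 m⁴.
θ = (T/G)·Σ L_i/J_i = (12000/25.8×10⁹)·(0.820/3.88×10^-5 + 1.15/2.72×10^-5 + 1.09/3.99×10^-5) = 0.04220 rad.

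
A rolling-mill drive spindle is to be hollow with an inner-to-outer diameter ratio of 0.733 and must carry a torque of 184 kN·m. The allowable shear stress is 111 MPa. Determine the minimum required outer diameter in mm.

228 mm

For a hollow shaft with d_i/d_o = 0.733: τ_max = 16T/(π d_o³ (1−k⁴)), so d_o = [16T/(π τ_allow (1−k⁴))]^(1/3) = [16·184000/(π·1.11×10^8·0.7113)]^(1/3) = 0.2281 m.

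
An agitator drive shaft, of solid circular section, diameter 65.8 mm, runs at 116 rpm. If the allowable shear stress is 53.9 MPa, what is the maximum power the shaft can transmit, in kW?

36.6 kW

J = πd⁴/32 = π(0.0658)⁴/32 = 1.840×10^-6 m⁴.
T_max = τ_allow·J/r = 5.39×10^7 × 1.840×10^-6 / 0.0329 = 3015 N·m.
ω = 2π·116/60 = 12.15 rad/s, so P_max = T_max·ω = 3.663×10^4 W.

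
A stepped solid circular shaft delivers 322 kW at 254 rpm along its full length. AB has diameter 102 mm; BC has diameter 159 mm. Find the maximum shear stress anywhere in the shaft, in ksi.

8.43 ksi

ω = 2π·254/60 = 26.60 rad/s, so T = P/ω = 322×10³ / 26.60 = 12110 N·m.
Under the same torque, τ_max = 16T/(πd³) is largest where d is smallest — segment AB (d = 102 mm).
τ_max = 16·12110/(π·(0.102)³) = 5.810×10^7 Pa.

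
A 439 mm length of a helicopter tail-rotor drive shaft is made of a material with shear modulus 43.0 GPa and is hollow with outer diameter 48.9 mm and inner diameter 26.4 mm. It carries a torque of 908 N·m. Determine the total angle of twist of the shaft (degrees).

J = π(d_o⁴ − d_i⁴)/32 = π(0.0489⁴ − 0.0264⁴)/32 = 5.137×10^-7 m⁴.
θ = T·L/(G·J) = 908.0 × 0.439 / (43.0×10⁹ × 5.137×10^-7) = 0.01805 rad.

1.03°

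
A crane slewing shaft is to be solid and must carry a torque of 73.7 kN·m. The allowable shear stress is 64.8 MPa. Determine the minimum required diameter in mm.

For a solid shaft τ_max = 16T/(πd³), so d = (16T/(π τ_allow))^(1/3) = (16·73700/(π·6.48×10^7))^(1/3) = 0.1796 m.

180 mm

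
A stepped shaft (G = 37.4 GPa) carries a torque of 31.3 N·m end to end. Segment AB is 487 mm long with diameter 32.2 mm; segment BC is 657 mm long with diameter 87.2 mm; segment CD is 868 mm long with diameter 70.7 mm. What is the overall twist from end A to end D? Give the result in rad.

0.00425 rad

J_AB = π(0.0322)⁴/32 = 1.06×10^-7 m⁴; J_BC = π(0.0872)⁴/32 = 5.68×10^-6 m⁴; J_CD = π(0.0707)⁴/32 = 2.45×10^-6 m⁴.
θ = (T/G)·Σ L_i/J_i = (31.30/37.4×10⁹)·(0.487/1.06×10^-7 + 0.657/5.68×10^-6 + 0.868/2.45×10^-6) = 4.255×10^-3 rad.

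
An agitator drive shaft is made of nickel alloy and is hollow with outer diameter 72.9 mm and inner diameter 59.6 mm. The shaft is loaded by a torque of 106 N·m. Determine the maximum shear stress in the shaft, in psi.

365 psi

J = π(d_o⁴ − d_i⁴)/32 = π(0.0729⁴ − 0.0596⁴)/32 = 1.534×10^-6 m⁴.
τ_max = T·r/J = 106.0 × 0.0365 / 1.534×10^-6 = 2.519×10^6 Pa.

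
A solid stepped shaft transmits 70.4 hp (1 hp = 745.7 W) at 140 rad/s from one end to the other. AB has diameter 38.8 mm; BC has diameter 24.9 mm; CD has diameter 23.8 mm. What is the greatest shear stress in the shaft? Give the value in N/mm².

142 N/mm²

ω = 140 rad/s, so T = P/ω = 70.4×745.7 / 140.0 = 375.0 N·m.
Under the same torque, τ_max = 16T/(πd³) is largest where d is smallest — segment CD (d = 23.8 mm).
τ_max = 16·375.0/(π·(0.0238)³) = 1.417×10^8 Pa.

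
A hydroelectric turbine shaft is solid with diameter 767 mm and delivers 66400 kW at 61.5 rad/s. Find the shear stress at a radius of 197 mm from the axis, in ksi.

ω = 61.5 rad/s, so T = P/ω = 66400×10³ / 61.50 = 1.080e6 N·m.
J = πd⁴/32 = π(0.767)⁴/32 = 0.03398 m⁴.
Shear stress varies linearly with radius: τ = T·r/J = 1.080e6 × 0.197 / 0.03398 = 6.260×10^6 Pa.

0.908 ksi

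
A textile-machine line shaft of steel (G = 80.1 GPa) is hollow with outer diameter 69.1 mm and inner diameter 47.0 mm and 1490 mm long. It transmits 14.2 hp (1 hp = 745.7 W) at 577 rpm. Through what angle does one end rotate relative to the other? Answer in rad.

ω = 2π·577/60 = 60.42 rad/s, so T = P/ω = 14.2×745.7 / 60.42 = 175.2 N·m.
J = π(d_o⁴ − d_i⁴)/32 = π(0.0691⁴ − 0.0470⁴)/32 = 1.759×10^-6 m⁴.
θ = T·L/(G·J) = 175.2 × 1.49 / (80.1×10⁹ × 1.759×10^-6) = 1.853×10^-3 rad.

0.00185 rad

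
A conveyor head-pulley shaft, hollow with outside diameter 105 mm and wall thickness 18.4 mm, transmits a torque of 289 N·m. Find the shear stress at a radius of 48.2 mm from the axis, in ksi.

0.206 ksi

J = π(d_o⁴ − d_i⁴)/32 = π(0.105⁴ − 0.0682⁴)/32 = 9.809×10^-6 m⁴.
Shear stress varies linearly with radius: τ = T·r/J = 289.0 × 0.0482 / 9.809×10^-6 = 1.420×10^6 Pa.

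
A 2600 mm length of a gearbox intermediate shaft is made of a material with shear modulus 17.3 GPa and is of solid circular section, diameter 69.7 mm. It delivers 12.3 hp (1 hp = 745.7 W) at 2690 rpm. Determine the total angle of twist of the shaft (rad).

ω = 2π·2690/60 = 281.7 rad/s, so T = P/ω = 12.3×745.7 / 281.7 = 32.56 N·m.
J = πd⁴/32 = π(0.0697)⁴/32 = 2.317×10^-6 m⁴.
θ = T·L/(G·J) = 32.56 × 2.60 / (17.3×10⁹ × 2.317×10^-6) = 2.112×10^-3 rad.

0.00211 rad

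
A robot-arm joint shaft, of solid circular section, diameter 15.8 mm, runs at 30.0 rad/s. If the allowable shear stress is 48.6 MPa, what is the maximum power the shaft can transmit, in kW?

1.13 kW

J = πd⁴/32 = π(0.0158)⁴/32 = 6.118×10^-9 m⁴.
T_max = τ_allow·J/r = 4.86×10^7 × 6.118×10^-9 / 0.00790 = 37.64 N·m.
ω = 30.0 rad/s, so P_max = T_max·ω = 1129 W.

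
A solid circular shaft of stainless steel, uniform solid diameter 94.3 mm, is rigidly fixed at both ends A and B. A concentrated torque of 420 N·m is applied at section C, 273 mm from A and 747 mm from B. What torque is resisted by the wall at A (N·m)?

308 N·m

With uniform GJ and both ends fixed, compatibility θ_AC = θ_CB gives T_A·a = T_B·b, together with T_A + T_B = T₀.
T_A = T₀·b/(a+b) = 420.0·747/1020 = 307.6 N·m; T_B = 112.4 N·m.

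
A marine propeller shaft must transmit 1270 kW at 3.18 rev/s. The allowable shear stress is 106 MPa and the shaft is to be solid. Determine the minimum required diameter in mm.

145 mm

ω = 2π·3.18 = 19.98 rad/s, so T = P/ω = 1270×10³ / 19.98 = 63560 N·m.
For a solid shaft τ_max = 16T/(πd³), so d = (16T/(π τ_allow))^(1/3) = (16·63560/(π·1.06×10^8))^(1/3) = 0.1451 m.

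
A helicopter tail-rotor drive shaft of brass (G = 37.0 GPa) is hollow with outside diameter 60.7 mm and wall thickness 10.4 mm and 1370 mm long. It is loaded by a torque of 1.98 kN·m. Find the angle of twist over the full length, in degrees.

3.88°

J = π(d_o⁴ − d_i⁴)/32 = π(0.0607⁴ − 0.0399⁴)/32 = 1.084×10^-6 m⁴.
θ = T·L/(G·J) = 1980 × 1.37 / (37.0×10⁹ × 1.084×10^-6) = 0.06764 rad.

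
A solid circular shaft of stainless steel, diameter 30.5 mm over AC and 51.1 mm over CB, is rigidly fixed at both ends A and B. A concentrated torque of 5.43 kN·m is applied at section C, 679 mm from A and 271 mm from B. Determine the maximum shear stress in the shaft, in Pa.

Compatibility: T_A·a/J_AC = T_B·b/J_CB with T_A + T_B = T₀.
J_AC = 8.50×10^-8 m⁴, J_CB = 6.69×10^-7 m⁴, so T_A = T₀·(J_AC/a)/((J_AC/a)+(J_CB/b)) = 261.8 N·m, T_B = 5168 N·m.
τ in each portion: τ_AC = 4.70×10^7 Pa, τ_CB = 1.97×10^8 Pa; maximum is in CB.
τ_max = T_CB·r/J = 5168·0.0255/6.69×10^-7 = 1.973×10^8 Pa.

1.97e8 Pa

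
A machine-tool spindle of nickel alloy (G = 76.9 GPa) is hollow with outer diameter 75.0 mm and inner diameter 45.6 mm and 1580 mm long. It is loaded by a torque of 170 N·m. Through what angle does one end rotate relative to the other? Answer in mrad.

1.30 mrad

J = π(d_o⁴ − d_i⁴)/32 = π(0.0750⁴ − 0.0456⁴)/32 = 2.682×10^-6 m⁴.
θ = T·L/(G·J) = 170.0 × 1.58 / (76.9×10⁹ × 2.682×10^-6) = 1.302×10^-3 rad.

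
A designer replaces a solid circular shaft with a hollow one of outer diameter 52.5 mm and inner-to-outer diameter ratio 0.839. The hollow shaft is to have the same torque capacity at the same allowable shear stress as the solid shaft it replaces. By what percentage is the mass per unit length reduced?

53.3 %

Equal τ_max and T ⇒ the solid shaft needs d_s³ = d_o³(1−k⁴), so d_s = 52.5·(1−0.839⁴)^(1/3) = 41.79 mm.
Area ratio A_h/A_s = d_o²(1−k²)/d_s² = (1−k²)/(1−k⁴)^(2/3) = 0.4672.
Mass saving = 1 − 0.4672 = 53.3 %.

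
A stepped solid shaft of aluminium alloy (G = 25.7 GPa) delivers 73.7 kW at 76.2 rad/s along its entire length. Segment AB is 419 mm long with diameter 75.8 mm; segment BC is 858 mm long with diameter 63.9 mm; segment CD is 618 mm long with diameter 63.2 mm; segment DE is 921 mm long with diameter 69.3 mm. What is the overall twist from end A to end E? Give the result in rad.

ω = 76.2 rad/s, so T = P/ω = 73.7×10³ / 76.20 = 967.2 N·m.
J_AB = π(0.0758)⁴/32 = 3.24×10^-6 m⁴; J_BC = π(0.0639)⁴/32 = 1.64×10^-6 m⁴; J_CD = π(0.0632)⁴/32 = 1.57×10^-6 m⁴; J_DE = π(0.0693)⁴/32 = 2.26×10^-6 m⁴.
θ = (T/G)·Σ L_i/J_i = (967.2/25.7×10⁹)·(0.419/3.24×10^-6 + 0.858/1.64×10^-6 + 0.618/1.57×10^-6 + 0.921/2.26×10^-6) = 0.05475 rad.

0.0547 rad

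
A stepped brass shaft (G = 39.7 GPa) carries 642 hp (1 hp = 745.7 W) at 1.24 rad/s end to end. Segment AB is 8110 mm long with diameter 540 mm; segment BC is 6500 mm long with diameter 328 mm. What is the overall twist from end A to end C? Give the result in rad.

0.0651 rad

ω = 1.24 rad/s, so T = P/ω = 642×745.7 / 1.240 = 386100 N·m.
J_AB = π(0.540)⁴/32 = 8.35×10^-3 m⁴; J_BC = π(0.328)⁴/32 = 1.14×10^-3 m⁴.
θ = (T/G)·Σ L_i/J_i = (386100/39.7×10⁹)·(8.11/8.35×10^-3 + 6.50/1.14×10^-3) = 0.06508 rad.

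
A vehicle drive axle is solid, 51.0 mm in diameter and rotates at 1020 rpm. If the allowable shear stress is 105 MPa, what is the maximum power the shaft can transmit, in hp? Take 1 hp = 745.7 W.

J = πd⁴/32 = π(0.0510)⁴/32 = 6.642×10^-7 m⁴.
T_max = τ_allow·J/r = 1.05×10^8 × 6.642×10^-7 / 0.0255 = 2735 N·m.
ω = 2π·1020/60 = 106.8 rad/s, so P_max = T_max·ω = 2.921×10^5 W.

392 hp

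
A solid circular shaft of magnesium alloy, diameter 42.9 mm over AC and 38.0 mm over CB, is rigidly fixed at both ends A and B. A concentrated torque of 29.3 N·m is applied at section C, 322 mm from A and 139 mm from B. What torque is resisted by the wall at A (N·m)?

Compatibility: T_A·a/J_AC = T_B·b/J_CB with T_A + T_B = T₀.
J_AC = 3.33×10^-7 m⁴, J_CB = 2.05×10^-7 m⁴, so T_A = T₀·(J_AC/a)/((J_AC/a)+(J_CB/b)) = 12.08 N·m, T_B = 17.22 N·m.

12.1 N·m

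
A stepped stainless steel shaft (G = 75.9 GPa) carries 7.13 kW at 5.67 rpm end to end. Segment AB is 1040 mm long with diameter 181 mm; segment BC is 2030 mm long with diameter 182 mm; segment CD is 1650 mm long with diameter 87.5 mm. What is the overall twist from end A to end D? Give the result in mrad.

49.9 mrad

ω = 2π·5.67/60 = 0.5938 rad/s, so T = P/ω = 7.13×10³ / 0.5938 = 12010 N·m.
J_AB = π(0.181)⁴/32 = 1.05×10^-4 m⁴; J_BC = π(0.182)⁴/32 = 1.08×10^-4 m⁴; J_CD = π(0.0875)⁴/32 = 5.75×10^-6 m⁴.
θ = (T/G)·Σ L_i/J_i = (12010/75.9×10⁹)·(1.04/1.05×10^-4 + 2.03/1.08×10^-4 + 1.65/5.75×10^-6) = 0.04990 rad.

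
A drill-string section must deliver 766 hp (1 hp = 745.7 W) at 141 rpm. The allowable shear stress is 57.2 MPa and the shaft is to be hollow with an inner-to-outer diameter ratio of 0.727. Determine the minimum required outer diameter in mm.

ω = 2π·141/60 = 14.77 rad/s, so T = P/ω = 766×745.7 / 14.77 = 38690 N·m.
For a hollow shaft with d_i/d_o = 0.727: τ_max = 16T/(π d_o³ (1−k⁴)), so d_o = [16T/(π τ_allow (1−k⁴))]^(1/3) = [16·38690/(π·5.72×10^7·0.7207)]^(1/3) = 0.1684 m.

168 mm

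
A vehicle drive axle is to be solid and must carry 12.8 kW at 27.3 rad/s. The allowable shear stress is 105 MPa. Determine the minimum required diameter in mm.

ω = 27.3 rad/s, so T = P/ω = 12.8×10³ / 27.30 = 468.9 N·m.
For a solid shaft τ_max = 16T/(πd³), so d = (16T/(π τ_allow))^(1/3) = (16·468.9/(π·1.05×10^8))^(1/3) = 0.02833 m.

28.3 mm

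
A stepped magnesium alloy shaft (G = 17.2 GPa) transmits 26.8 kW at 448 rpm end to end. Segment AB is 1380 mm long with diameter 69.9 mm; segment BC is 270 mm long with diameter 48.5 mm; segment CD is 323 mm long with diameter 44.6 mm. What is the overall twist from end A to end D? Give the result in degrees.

3.65°

ω = 2π·448/60 = 46.91 rad/s, so T = P/ω = 26.8×10³ / 46.91 = 571.3 N·m.
J_AB = π(0.0699)⁴/32 = 2.34×10^-6 m⁴; J_BC = π(0.0485)⁴/32 = 5.43×10^-7 m⁴; J_CD = π(0.0446)⁴/32 = 3.88×10^-7 m⁴.
θ = (T/G)·Σ L_i/J_i = (571.3/17.2×10⁹)·(1.38/2.34×10^-6 + 0.270/5.43×10^-7 + 0.323/3.88×10^-7) = 0.06368 rad.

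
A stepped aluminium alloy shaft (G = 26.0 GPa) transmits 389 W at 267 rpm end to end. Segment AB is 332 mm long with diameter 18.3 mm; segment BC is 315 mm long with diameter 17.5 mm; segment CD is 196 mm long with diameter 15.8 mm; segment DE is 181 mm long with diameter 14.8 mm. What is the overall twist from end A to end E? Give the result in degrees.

4.13°

ω = 2π·267/60 = 27.96 rad/s, so T = P/ω = 389 / 27.96 = 13.91 N·m.
J_AB = π(0.0183)⁴/32 = 1.10×10^-8 m⁴; J_BC = π(0.0175)⁴/32 = 9.21×10^-9 m⁴; J_CD = π(0.0158)⁴/32 = 6.12×10^-9 m⁴; J_DE = π(0.0148)⁴/32 = 4.71×10^-9 m⁴.
θ = (T/G)·Σ L_i/J_i = (13.91/26.0×10⁹)·(0.332/1.10×10^-8 + 0.315/9.21×10^-9 + 0.196/6.12×10^-9 + 0.181/4.71×10^-9) = 0.07215 rad.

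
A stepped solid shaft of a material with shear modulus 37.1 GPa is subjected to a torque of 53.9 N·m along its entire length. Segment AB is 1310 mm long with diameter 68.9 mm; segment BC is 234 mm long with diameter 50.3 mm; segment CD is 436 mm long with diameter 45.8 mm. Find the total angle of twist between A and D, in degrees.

J_AB = π(0.0689)⁴/32 = 2.21×10^-6 m⁴; J_BC = π(0.0503)⁴/32 = 6.28×10^-7 m⁴; J_CD = π(0.0458)⁴/32 = 4.32×10^-7 m⁴.
θ = (T/G)·Σ L_i/J_i = (53.90/37.1×10⁹)·(1.31/2.21×10^-6 + 0.234/6.28×10^-7 + 0.436/4.32×10^-7) = 2.868×10^-3 rad.

0.164°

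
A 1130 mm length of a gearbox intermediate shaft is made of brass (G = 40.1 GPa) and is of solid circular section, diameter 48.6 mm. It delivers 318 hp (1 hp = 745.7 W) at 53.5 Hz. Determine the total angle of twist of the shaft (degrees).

ω = 2π·53.5 = 336.2 rad/s, so T = P/ω = 318×745.7 / 336.2 = 705.4 N·m.
J = πd⁴/32 = π(0.0486)⁴/32 = 5.477×10^-7 m⁴.
θ = T·L/(G·J) = 705.4 × 1.13 / (40.1×10⁹ × 5.477×10^-7) = 0.03629 rad.

2.08°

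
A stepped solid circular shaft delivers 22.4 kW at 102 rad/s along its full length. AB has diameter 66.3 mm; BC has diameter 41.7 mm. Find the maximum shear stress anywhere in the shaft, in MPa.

15.4 MPa

ω = 102 rad/s, so T = P/ω = 22.4×10³ / 102.0 = 219.6 N·m.
Under the same torque, τ_max = 16T/(πd³) is largest where d is smallest — segment BC (d = 41.7 mm).
τ_max = 16·219.6/(π·(0.0417)³) = 1.542×10^7 Pa.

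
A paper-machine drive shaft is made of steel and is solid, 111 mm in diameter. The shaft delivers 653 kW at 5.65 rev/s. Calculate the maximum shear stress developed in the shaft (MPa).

68.5 MPa

ω = 2π·5.65 = 35.50 rad/s, so T = P/ω = 653×10³ / 35.50 = 18390 N·m.
J = πd⁴/32 = π(0.111)⁴/32 = 1.490×10^-5 m⁴.
τ_max = T·r/J = 18390 × 0.0555 / 1.490×10^-5 = 6.850×10^7 Pa.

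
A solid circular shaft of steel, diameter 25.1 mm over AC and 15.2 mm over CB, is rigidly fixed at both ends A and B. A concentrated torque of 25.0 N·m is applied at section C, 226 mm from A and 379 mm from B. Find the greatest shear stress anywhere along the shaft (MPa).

Compatibility: T_A·a/J_AC = T_B·b/J_CB with T_A + T_B = T₀.
J_AC = 3.90×10^-8 m⁴, J_CB = 5.24×10^-9 m⁴, so T_A = T₀·(J_AC/a)/((J_AC/a)+(J_CB/b)) = 23.14 N·m, T_B = 1.856 N·m.
τ in each portion: τ_AC = 7.45×10^6 Pa, τ_CB = 2.69×10^6 Pa; maximum is in AC.
τ_max = T_AC·r/J = 23.14·0.0126/3.90×10^-8 = 7.454×10^6 Pa.

7.45 MPa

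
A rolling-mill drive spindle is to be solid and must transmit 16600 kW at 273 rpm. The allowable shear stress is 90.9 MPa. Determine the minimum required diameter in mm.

ω = 2π·273/60 = 28.59 rad/s, so T = P/ω = 16600×10³ / 28.59 = 580700 N·m.
For a solid shaft τ_max = 16T/(πd³), so d = (16T/(π τ_allow))^(1/3) = (16·580700/(π·9.09×10^7))^(1/3) = 0.3192 m.

319 mm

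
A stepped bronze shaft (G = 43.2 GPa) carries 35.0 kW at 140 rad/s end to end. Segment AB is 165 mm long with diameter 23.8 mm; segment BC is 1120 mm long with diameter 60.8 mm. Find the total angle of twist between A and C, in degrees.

ω = 140 rad/s, so T = P/ω = 35.0×10³ / 140.0 = 250.0 N·m.
J_AB = π(0.0238)⁴/32 = 3.15×10^-8 m⁴; J_BC = π(0.0608)⁴/32 = 1.34×10^-6 m⁴.
θ = (T/G)·Σ L_i/J_i = (250.0/43.2×10⁹)·(0.165/3.15×10^-8 + 1.12/1.34×10^-6) = 0.03514 rad.

2.01°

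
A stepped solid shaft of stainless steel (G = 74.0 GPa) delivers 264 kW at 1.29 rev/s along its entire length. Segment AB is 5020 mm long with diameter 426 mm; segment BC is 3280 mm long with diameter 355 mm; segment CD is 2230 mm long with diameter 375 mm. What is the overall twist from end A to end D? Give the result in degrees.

0.121°

ω = 2π·1.29 = 8.105 rad/s, so T = P/ω = 264×10³ / 8.105 = 32570 N·m.
J_AB = π(0.426)⁴/32 = 3.23×10^-3 m⁴; J_BC = π(0.355)⁴/32 = 1.56×10^-3 m⁴; J_CD = π(0.375)⁴/32 = 1.94×10^-3 m⁴.
θ = (T/G)·Σ L_i/J_i = (32570/74.0×10⁹)·(5.02/3.23×10^-3 + 3.28/1.56×10^-3 + 2.23/1.94×10^-3) = 2.115×10^-3 rad.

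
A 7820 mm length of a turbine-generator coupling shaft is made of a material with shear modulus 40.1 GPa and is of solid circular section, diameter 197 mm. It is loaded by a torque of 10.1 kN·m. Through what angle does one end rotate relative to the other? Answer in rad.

0.0133 rad

J = πd⁴/32 = π(0.197)⁴/32 = 1.479×10^-4 m⁴.
θ = T·L/(G·J) = 10100 × 7.82 / (40.1×10⁹ × 1.479×10^-4) = 0.01332 rad.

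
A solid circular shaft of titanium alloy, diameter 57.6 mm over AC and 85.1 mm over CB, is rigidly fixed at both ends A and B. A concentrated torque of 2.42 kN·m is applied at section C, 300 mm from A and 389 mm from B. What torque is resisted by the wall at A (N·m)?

518 N·m

Compatibility: T_A·a/J_AC = T_B·b/J_CB with T_A + T_B = T₀.
J_AC = 1.08×10^-6 m⁴, J_CB = 5.15×10^-6 m⁴, so T_A = T₀·(J_AC/a)/((J_AC/a)+(J_CB/b)) = 517.7 N·m, T_B = 1902 N·m.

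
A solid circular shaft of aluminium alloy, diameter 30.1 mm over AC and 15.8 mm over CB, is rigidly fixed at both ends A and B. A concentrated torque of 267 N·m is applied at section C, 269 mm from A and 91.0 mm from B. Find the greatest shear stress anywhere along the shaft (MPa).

63.2 MPa

Compatibility: T_A·a/J_AC = T_B·b/J_CB with T_A + T_B = T₀.
J_AC = 8.06×10^-8 m⁴, J_CB = 6.12×10^-9 m⁴, so T_A = T₀·(J_AC/a)/((J_AC/a)+(J_CB/b)) = 218.1 N·m, T_B = 48.94 N·m.
τ in each portion: τ_AC = 4.07×10^7 Pa, τ_CB = 6.32×10^7 Pa; maximum is in CB.
τ_max = T_CB·r/J = 48.94·0.00790/6.12×10^-9 = 6.319×10^7 Pa.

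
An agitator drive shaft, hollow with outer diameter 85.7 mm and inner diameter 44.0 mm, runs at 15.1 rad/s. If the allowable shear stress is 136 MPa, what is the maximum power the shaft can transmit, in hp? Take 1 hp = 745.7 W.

J = π(d_o⁴ − d_i⁴)/32 = π(0.0857⁴ − 0.0440⁴)/32 = 4.928×10^-6 m⁴.
T_max = τ_allow·J/r = 1.36×10^8 × 4.928×10^-6 / 0.0428 = 15640 N·m.
ω = 15.1 rad/s, so P_max = T_max·ω = 2.362×10^5 W.

317 hp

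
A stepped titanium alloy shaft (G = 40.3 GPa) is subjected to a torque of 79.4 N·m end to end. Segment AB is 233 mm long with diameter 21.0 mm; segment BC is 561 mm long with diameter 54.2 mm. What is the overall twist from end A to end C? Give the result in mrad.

J_AB = π(0.0210)⁴/32 = 1.91×10^-8 m⁴; J_BC = π(0.0542)⁴/32 = 8.47×10^-7 m⁴.
θ = (T/G)·Σ L_i/J_i = (79.40/40.3×10⁹)·(0.233/1.91×10^-8 + 0.561/8.47×10^-7) = 0.02535 rad.

25.3 mrad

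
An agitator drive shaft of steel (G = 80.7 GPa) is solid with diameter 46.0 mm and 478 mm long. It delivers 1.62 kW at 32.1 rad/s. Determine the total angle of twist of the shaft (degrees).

ω = 32.1 rad/s, so T = P/ω = 1.62×10³ / 32.10 = 50.47 N·m.
J = πd⁴/32 = π(0.0460)⁴/32 = 4.396×10^-7 m⁴.
θ = T·L/(G·J) = 50.47 × 0.478 / (80.7×10⁹ × 4.396×10^-7) = 6.800×10^-4 rad.

0.0390°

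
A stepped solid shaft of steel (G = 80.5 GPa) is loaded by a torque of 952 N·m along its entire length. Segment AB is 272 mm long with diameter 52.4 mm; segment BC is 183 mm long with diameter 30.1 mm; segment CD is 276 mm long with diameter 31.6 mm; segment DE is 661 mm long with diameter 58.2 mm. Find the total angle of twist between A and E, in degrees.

J_AB = π(0.0524)⁴/32 = 7.40×10^-7 m⁴; J_BC = π(0.0301)⁴/32 = 8.06×10^-8 m⁴; J_CD = π(0.0316)⁴/32 = 9.79×10^-8 m⁴; J_DE = π(0.0582)⁴/32 = 1.13×10^-6 m⁴.
θ = (T/G)·Σ L_i/J_i = (952.0/80.5×10⁹)·(0.272/7.40×10^-7 + 0.183/8.06×10^-8 + 0.276/9.79×10^-8 + 0.661/1.13×10^-6) = 0.07148 rad.

4.10°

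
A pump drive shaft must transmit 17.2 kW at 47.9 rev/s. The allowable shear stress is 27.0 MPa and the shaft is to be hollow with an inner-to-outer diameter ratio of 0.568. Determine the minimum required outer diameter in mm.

ω = 2π·47.9 = 301.0 rad/s, so T = P/ω = 17.2×10³ / 301.0 = 57.15 N·m.
For a hollow shaft with d_i/d_o = 0.568: τ_max = 16T/(π d_o³ (1−k⁴)), so d_o = [16T/(π τ_allow (1−k⁴))]^(1/3) = [16·57.15/(π·2.70×10^7·0.8959)]^(1/3) = 0.02291 m.

22.9 mm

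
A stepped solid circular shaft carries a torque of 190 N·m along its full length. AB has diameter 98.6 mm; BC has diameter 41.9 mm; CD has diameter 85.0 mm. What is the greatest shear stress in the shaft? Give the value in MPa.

13.2 MPa

Under the same torque, τ_max = 16T/(πd³) is largest where d is smallest — segment BC (d = 41.9 mm).
τ_max = 16·190.0/(π·(0.0419)³) = 1.315×10^7 Pa.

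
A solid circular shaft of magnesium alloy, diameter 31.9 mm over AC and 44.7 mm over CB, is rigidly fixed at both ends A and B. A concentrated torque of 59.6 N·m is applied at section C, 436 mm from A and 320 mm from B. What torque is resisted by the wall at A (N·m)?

Compatibility: T_A·a/J_AC = T_B·b/J_CB with T_A + T_B = T₀.
J_AC = 1.02×10^-7 m⁴, J_CB = 3.92×10^-7 m⁴, so T_A = T₀·(J_AC/a)/((J_AC/a)+(J_CB/b)) = 9.531 N·m, T_B = 50.07 N·m.

9.53 N·m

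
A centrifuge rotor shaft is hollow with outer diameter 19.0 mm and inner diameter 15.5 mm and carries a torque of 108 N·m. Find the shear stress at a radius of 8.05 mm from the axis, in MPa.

J = π(d_o⁴ − d_i⁴)/32 = π(0.0190⁴ − 0.0155⁴)/32 = 7.128×10^-9 m⁴.
Shear stress varies linearly with radius: τ = T·r/J = 108.0 × 0.00805 / 7.128×10^-9 = 1.220×10^8 Pa.

122 MPa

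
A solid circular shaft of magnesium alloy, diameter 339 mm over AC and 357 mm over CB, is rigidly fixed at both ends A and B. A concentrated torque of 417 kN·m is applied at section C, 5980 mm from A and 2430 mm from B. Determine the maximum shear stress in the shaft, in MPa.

35.1 MPa

Compatibility: T_A·a/J_AC = T_B·b/J_CB with T_A + T_B = T₀.
J_AC = 1.30×10^-3 m⁴, J_CB = 1.59×10^-3 m⁴, so T_A = T₀·(J_AC/a)/((J_AC/a)+(J_CB/b)) = 103600 N·m, T_B = 313400 N·m.
τ in each portion: τ_AC = 1.35×10^7 Pa, τ_CB = 3.51×10^7 Pa; maximum is in CB.
τ_max = T_CB·r/J = 313400·0.178/1.59×10^-3 = 3.509×10^7 Pa.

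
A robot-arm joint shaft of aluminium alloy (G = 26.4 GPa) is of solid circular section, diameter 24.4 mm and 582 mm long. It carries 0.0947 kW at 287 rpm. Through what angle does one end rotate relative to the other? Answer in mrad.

2.00 mrad

ω = 2π·287/60 = 30.05 rad/s, so T = P/ω = 0.0947×10³ / 30.05 = 3.151 N·m.
J = πd⁴/32 = π(0.0244)⁴/32 = 3.480×10^-8 m⁴.
θ = T·L/(G·J) = 3.151 × 0.582 / (26.4×10⁹ × 3.480×10^-8) = 1.996×10^-3 rad.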